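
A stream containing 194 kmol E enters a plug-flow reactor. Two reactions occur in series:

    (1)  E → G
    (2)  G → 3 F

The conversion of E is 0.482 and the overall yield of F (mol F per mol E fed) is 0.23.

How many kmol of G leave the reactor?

Conversion of E: E consumed = 1ξ₁ = 0.482 × 194 → ξ₁ = 93.51 kmol.
Yield of F: 3ξ₂ / 194 = 0.23 → ξ₂ = 14.87 kmol.
Outlet amounts (n = n₀ + Σ ν·ξ):
  E: 194 − 1(93.51) = 100.5
  G: 0 + 1(93.51) − 1(14.87) = 78.63
  F: 0 + 3(14.87) = 44.62

78.6 kmol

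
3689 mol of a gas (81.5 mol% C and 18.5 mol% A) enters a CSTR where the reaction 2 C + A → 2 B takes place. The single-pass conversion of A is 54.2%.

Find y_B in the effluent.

0.223

A reacted = 0.542 × 682.5 = 369.9 mol; ν_A = −1, so ξ = 369.9/1 = 369.9 mol.
Outlet amounts (n = n₀ + ν ξ):
  C: 3007 − 2(369.9) = 2267
  A: 682.5 − 1(369.9) = 312.6
  B: 0 + 2(369.9) = 739.8
Total out = 3319 mol; y_B = 739.8 / 3319 = 0.2229.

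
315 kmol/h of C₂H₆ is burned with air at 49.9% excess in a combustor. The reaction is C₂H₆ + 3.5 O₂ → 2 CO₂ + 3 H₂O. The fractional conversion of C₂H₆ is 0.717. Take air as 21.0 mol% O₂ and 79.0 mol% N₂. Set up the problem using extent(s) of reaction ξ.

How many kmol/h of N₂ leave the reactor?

Stoichiometric O₂ = 3.5 × 315 = 1102 kmol/h; O₂ fed = 1102 × 1.499 = 1653 kmol/h.
N₂ fed = 1653 × 79/21 = 6217 kmol/h.
Fuel reacted = 0.717 × 315 → ξ = 225.9 kmol/h.
Outlet (n = n₀ + ν ξ):
  C₂H₆: 315 − 1(225.9) = 89.15
  O₂: 1653 − 3.5(225.9) = 862.2
  N₂: 6217 (inert)
  CO₂: 0 + 2(225.9) = 451.7
  H₂O: 0 + 3(225.9) = 677.6

6220 kmol/h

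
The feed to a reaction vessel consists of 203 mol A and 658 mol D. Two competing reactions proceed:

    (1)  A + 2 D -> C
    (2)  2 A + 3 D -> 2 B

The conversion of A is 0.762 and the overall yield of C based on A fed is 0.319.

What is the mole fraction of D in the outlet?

Yield of C: 1ξ₁ / 203 = 0.319 → ξ₁ = 64.76 mol.
Conversion of A: 1ξ₁ + 2ξ₂ = 0.762 × 203 = 154.7 → ξ₂ = 44.96 mol.
Outlet amounts (n = n₀ + Σ ν·ξ):
  A: 203 − 1(64.76) − 2(44.96) = 48.31
  D: 658 − 2(64.76) − 3(44.96) = 393.6
  C: 0 + 1(64.76) = 64.76
  B: 0 + 2(44.96) = 89.93
Total out = 596.6 mol; y_D = 393.6 / 596.6 = 0.6597.

0.66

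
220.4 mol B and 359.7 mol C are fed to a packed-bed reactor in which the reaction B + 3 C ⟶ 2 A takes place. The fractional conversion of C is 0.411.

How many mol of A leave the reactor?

98.6 mol

C reacted = 0.411 × 359.7 = 147.8 mol; ν_C = −3, so ξ = 147.8/3 = 49.28 mol.
Outlet amounts (n = n₀ + ν ξ):
  B: 220.4 − 1(49.28) = 171.1
  C: 359.7 − 3(49.28) = 211.9
  A: 0 + 2(49.28) = 98.56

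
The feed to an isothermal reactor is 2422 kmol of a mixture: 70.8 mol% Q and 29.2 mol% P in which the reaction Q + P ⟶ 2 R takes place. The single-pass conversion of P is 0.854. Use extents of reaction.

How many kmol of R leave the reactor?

1210 kmol

P reacted = 0.854 × 707.2 = 604 kmol; ν_P = −1, so ξ = 604/1 = 604 kmol.
Outlet amounts (n = n₀ + ν ξ):
  Q: 1715 − 1(604) = 1111
  P: 707.2 − 1(604) = 103.3
  R: 0 + 2(604) = 1208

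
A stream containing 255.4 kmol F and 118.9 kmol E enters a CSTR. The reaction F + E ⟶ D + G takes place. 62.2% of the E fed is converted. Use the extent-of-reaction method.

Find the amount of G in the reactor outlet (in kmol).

E reacted = 0.622 × 118.9 = 73.96 kmol; ν_E = −1, so ξ = 73.96/1 = 73.96 kmol.
Outlet amounts (n = n₀ + ν ξ):
  F: 255.4 − 1(73.96) = 181.4
  E: 118.9 − 1(73.96) = 44.94
  D: 0 + 1(73.96) = 73.96
  G: 0 + 1(73.96) = 73.96

74 kmol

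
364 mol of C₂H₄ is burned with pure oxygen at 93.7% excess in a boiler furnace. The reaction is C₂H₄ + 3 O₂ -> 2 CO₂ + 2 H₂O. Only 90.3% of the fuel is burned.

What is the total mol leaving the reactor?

2480 mol

Stoichiometric O₂ = 3 × 364 = 1092 mol; O₂ fed = 1092 × 1.937 = 2115 mol.
Fuel reacted = 0.903 × 364 → ξ = 328.7 mol.
Outlet (n = n₀ + ν ξ):
  C₂H₄: 364 − 1(328.7) = 35.31
  O₂: 2115 − 3(328.7) = 1129
  CO₂: 0 + 2(328.7) = 657.4
  H₂O: 0 + 2(328.7) = 657.4
Total out = 35.31 + 1129 + 657.4 + 657.4 = 2479 mol.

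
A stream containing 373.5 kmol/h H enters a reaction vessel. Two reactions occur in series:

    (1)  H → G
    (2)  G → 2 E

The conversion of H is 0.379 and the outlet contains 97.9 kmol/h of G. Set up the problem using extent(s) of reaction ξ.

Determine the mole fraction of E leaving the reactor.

0.209

Conversion of H: H consumed = 1ξ₁ = 0.379 × 373.5 → ξ₁ = 141.6 kmol/h.
G balance: n_G = 0 + 1ξ₁ − 1ξ₂ = 97.9 → ξ₂ = (1·141.6 − 97.9)/1 = 43.66 kmol/h.
Outlet amounts (n = n₀ + Σ ν·ξ):
  H: 373.5 − 1(141.6) = 231.9
  G: 0 + 1(141.6) − 1(43.66) = 97.9
  E: 0 + 2(43.66) = 87.31
Total out = 417.2 kmol/h; y_E = 87.31 / 417.2 = 0.2093.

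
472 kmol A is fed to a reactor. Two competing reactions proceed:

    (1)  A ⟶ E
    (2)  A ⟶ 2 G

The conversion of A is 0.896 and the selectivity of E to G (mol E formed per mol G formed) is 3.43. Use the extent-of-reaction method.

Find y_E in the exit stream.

0.702

Conversion of A: A consumed = 0.896 × 472 = 422.9 kmol = 1ξ₁ + 1ξ₂.
Selectivity: 1ξ₁ / (2ξ₂) = 3.43 → ξ₁ = 6.86 ξ₂.
Substitute: (1·6.86 + 1) ξ₂ = 422.9 → ξ₂ = 53.81 kmol, ξ₁ = 369.1 kmol.
Outlet amounts (n = n₀ + Σ ν·ξ):
  A: 472 − 1(369.1) − 1(53.81) = 49.09
  E: 0 + 1(369.1) = 369.1
  G: 0 + 2(53.81) = 107.6
Total out = 525.8 kmol; y_E = 369.1 / 525.8 = 0.702.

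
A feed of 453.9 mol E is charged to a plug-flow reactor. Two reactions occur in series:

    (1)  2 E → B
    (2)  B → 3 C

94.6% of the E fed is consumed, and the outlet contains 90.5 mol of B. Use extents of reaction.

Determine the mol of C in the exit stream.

373 mol

Conversion of E: E consumed = 2ξ₁ = 0.946 × 453.9 → ξ₁ = 214.7 mol.
B balance: n_B = 0 + 1ξ₁ − 1ξ₂ = 90.5 → ξ₂ = (1·214.7 − 90.5)/1 = 124.2 mol.
Outlet amounts (n = n₀ + Σ ν·ξ):
  E: 453.9 − 2(214.7) = 24.51
  B: 0 + 1(214.7) − 1(124.2) = 90.5
  C: 0 + 3(124.2) = 372.6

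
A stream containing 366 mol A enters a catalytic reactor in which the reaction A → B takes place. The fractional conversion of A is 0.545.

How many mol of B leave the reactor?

199 mol

A reacted = 0.545 × 366 = 199.5 mol; ν_A = −1, so ξ = 199.5/1 = 199.5 mol.
Outlet amounts (n = n₀ + ν ξ):
  A: 366 − 1(199.5) = 166.5
  B: 0 + 1(199.5) = 199.5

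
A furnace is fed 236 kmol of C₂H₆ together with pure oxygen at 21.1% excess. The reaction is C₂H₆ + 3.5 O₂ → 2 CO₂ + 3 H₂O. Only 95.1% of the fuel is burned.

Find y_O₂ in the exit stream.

Stoichiometric O₂ = 3.5 × 236 = 826 kmol; O₂ fed = 826 × 1.211 = 1000 kmol.
Fuel reacted = 0.951 × 236 → ξ = 224.4 kmol.
Outlet (n = n₀ + ν ξ):
  C₂H₆: 236 − 1(224.4) = 11.56
  O₂: 1000 − 3.5(224.4) = 214.8
  CO₂: 0 + 2(224.4) = 448.9
  H₂O: 0 + 3(224.4) = 673.3
Total out = 1349 kmol; y_O₂ = 214.8 / 1349 = 0.1593.

0.159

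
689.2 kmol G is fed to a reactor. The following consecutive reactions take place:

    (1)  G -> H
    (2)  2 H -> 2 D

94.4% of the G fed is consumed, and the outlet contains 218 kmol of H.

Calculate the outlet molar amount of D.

Conversion of G: G consumed = 1ξ₁ = 0.944 × 689.2 → ξ₁ = 650.6 kmol.
H balance: n_H = 0 + 1ξ₁ − 2ξ₂ = 218 → ξ₂ = (1·650.6 − 218)/2 = 216.3 kmol.
Outlet amounts (n = n₀ + Σ ν·ξ):
  G: 689.2 − 1(650.6) = 38.6
  H: 0 + 1(650.6) − 2(216.3) = 218
  D: 0 + 2(216.3) = 432.6

433 kmol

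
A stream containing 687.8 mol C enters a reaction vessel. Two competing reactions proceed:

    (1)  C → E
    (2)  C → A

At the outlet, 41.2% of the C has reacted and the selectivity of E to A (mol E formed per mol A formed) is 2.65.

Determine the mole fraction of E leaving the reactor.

Conversion of C: C consumed = 0.412 × 687.8 = 283.4 mol = 1ξ₁ + 1ξ₂.
Selectivity: 1ξ₁ / (1ξ₂) = 2.65 → ξ₁ = 2.65 ξ₂.
Substitute: (1·2.65 + 1) ξ₂ = 283.4 → ξ₂ = 77.64 mol, ξ₁ = 205.7 mol.
Outlet amounts (n = n₀ + Σ ν·ξ):
  C: 687.8 − 1(205.7) − 1(77.64) = 404.4
  E: 0 + 1(205.7) = 205.7
  A: 0 + 1(77.64) = 77.64
Total out = 687.8 mol; y_E = 205.7 / 687.8 = 0.2991.

0.299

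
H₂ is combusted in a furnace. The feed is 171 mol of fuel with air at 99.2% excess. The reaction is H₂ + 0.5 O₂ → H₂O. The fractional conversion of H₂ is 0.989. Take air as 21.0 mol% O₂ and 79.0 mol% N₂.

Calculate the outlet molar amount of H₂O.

169 mol

Stoichiometric O₂ = 0.5 × 171 = 85.5 mol; O₂ fed = 85.5 × 1.992 = 170.3 mol.
N₂ fed = 170.3 × 79/21 = 640.7 mol.
Fuel reacted = 0.989 × 171 → ξ = 169.1 mol.
Outlet (n = n₀ + ν ξ):
  H₂: 171 − 1(169.1) = 1.881
  O₂: 170.3 − 0.5(169.1) = 85.76
  N₂: 640.7 (inert)
  H₂O: 0 + 1(169.1) = 169.1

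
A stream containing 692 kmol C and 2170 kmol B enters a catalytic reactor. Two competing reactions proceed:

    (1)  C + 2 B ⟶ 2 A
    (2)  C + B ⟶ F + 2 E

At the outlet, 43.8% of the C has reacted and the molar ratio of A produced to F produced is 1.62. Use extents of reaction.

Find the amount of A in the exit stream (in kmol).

Conversion of C: C consumed = 0.438 × 692 = 303.1 kmol = 1ξ₁ + 1ξ₂.
Selectivity: 2ξ₁ / (1ξ₂) = 1.62 → ξ₁ = 0.81 ξ₂.
Substitute: (1·0.81 + 1) ξ₂ = 303.1 → ξ₂ = 167.5 kmol, ξ₁ = 135.6 kmol.
Outlet amounts (n = n₀ + Σ ν·ξ):
  C: 692 − 1(135.6) − 1(167.5) = 388.9
  B: 2170 − 2(135.6) − 1(167.5) = 1731
  A: 0 + 2(135.6) = 271.3
  F: 0 + 1(167.5) = 167.5
  E: 0 + 2(167.5) = 334.9

271 kmol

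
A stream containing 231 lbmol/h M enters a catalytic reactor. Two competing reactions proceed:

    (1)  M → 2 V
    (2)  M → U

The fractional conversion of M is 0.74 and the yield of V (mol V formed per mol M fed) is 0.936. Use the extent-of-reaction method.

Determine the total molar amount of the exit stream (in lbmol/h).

Yield of V: 2ξ₁ / 231 = 0.936 → ξ₁ = 108.1 lbmol/h.
Conversion of M: 1ξ₁ + 1ξ₂ = 0.74 × 231 = 170.9 → ξ₂ = 62.83 lbmol/h.
Outlet amounts (n = n₀ + Σ ν·ξ):
  M: 231 − 1(108.1) − 1(62.83) = 60.06
  V: 0 + 2(108.1) = 216.2
  U: 0 + 1(62.83) = 62.83
Total out = 60.06 + 216.2 + 62.83 = 339.1 lbmol/h.

339 lbmol/h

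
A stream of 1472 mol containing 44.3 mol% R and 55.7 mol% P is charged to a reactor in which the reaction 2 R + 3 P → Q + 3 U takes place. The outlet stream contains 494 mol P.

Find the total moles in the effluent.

1360 mol

For P: n = n₀ − 3ξ → 494 = 819.9 − 3ξ, giving ξ = 108.6 mol.
Outlet amounts (n = n₀ + ν ξ):
  R: 652.1 − 2(108.6) = 434.8
  P: 819.9 − 3(108.6) = 494
  Q: 0 + 1(108.6) = 108.6
  U: 0 + 3(108.6) = 325.9
Total out = 434.8 + 494 + 108.6 + 325.9 = 1363 mol.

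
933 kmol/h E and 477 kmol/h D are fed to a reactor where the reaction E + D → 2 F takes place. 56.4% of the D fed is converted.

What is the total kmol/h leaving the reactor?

1410 kmol/h

D reacted = 0.564 × 477 = 269 kmol/h; ν_D = −1, so ξ = 269/1 = 269 kmol/h.
Outlet amounts (n = n₀ + ν ξ):
  E: 933 − 1(269) = 664
  D: 477 − 1(269) = 208
  F: 0 + 2(269) = 538.1
Total out = 664 + 208 + 538.1 = 1410 kmol/h.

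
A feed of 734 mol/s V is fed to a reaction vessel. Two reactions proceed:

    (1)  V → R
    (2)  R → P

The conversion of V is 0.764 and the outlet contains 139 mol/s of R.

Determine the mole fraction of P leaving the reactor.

0.575

Conversion of V: V consumed = 1ξ₁ = 0.764 × 734 → ξ₁ = 560.8 mol/s.
R balance: n_R = 0 + 1ξ₁ − 1ξ₂ = 139 → ξ₂ = (1·560.8 − 139)/1 = 421.8 mol/s.
Outlet amounts (n = n₀ + Σ ν·ξ):
  V: 734 − 1(560.8) = 173.2
  R: 0 + 1(560.8) − 1(421.8) = 139
  P: 0 + 1(421.8) = 421.8
Total out = 734 mol/s; y_P = 421.8 / 734 = 0.5746.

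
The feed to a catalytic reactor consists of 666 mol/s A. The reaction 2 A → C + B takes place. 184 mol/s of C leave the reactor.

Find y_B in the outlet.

For C: n = n₀ + 1ξ → 184 = 0 + 1ξ, giving ξ = 184 mol/s.
Outlet amounts (n = n₀ + ν ξ):
  A: 666 − 2(184) = 298
  C: 0 + 1(184) = 184
  B: 0 + 1(184) = 184
Total out = 666 mol/s; y_B = 184 / 666 = 0.2763.

0.276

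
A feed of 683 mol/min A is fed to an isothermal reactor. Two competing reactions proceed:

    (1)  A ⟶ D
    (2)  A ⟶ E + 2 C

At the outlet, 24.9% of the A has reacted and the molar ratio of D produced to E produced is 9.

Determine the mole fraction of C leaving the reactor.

Conversion of A: A consumed = 0.249 × 683 = 170.1 mol/min = 1ξ₁ + 1ξ₂.
Selectivity: 1ξ₁ / (1ξ₂) = 9 → ξ₁ = 9 ξ₂.
Substitute: (1·9 + 1) ξ₂ = 170.1 → ξ₂ = 17.01 mol/min, ξ₁ = 153.1 mol/min.
Outlet amounts (n = n₀ + Σ ν·ξ):
  A: 683 − 1(153.1) − 1(17.01) = 512.9
  D: 0 + 1(153.1) = 153.1
  E: 0 + 1(17.01) = 17.01
  C: 0 + 2(17.01) = 34.01
Total out = 717 mol/min; y_C = 34.01 / 717 = 0.04744.

0.0474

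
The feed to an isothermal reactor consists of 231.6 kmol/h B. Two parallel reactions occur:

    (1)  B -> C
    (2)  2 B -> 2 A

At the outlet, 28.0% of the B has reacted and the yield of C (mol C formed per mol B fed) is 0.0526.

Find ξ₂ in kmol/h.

ξ₂ = 26.3 kmol/h

Yield of C: 1ξ₁ / 231.6 = 0.0526 → ξ₁ = 12.18 kmol/h.
Conversion of B: 1ξ₁ + 2ξ₂ = 0.28 × 231.6 = 64.85 → ξ₂ = 26.33 kmol/h.
Outlet amounts (n = n₀ + Σ ν·ξ):
  B: 231.6 − 1(12.18) − 2(26.33) = 166.8
  C: 0 + 1(12.18) = 12.18
  A: 0 + 2(26.33) = 52.67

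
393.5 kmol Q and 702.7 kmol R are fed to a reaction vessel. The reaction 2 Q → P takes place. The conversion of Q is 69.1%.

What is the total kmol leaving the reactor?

Q reacted = 0.691 × 393.5 = 271.9 kmol; ν_Q = −2, so ξ = 271.9/2 = 136 kmol.
Outlet amounts (n = n₀ + ν ξ):
  Q: 393.5 − 2(136) = 121.6
  P: 0 + 1(136) = 136
  R: 702.7 (inert)
Total out = 121.6 + 136 + 702.7 = 960.2 kmol.

960 kmol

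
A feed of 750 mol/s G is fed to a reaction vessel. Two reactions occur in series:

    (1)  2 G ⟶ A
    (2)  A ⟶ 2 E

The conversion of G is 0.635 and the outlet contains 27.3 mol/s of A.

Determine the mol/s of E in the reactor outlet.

Conversion of G: G consumed = 2ξ₁ = 0.635 × 750 → ξ₁ = 238.1 mol/s.
A balance: n_A = 0 + 1ξ₁ − 1ξ₂ = 27.3 → ξ₂ = (1·238.1 − 27.3)/1 = 210.8 mol/s.
Outlet amounts (n = n₀ + Σ ν·ξ):
  G: 750 − 2(238.1) = 273.8
  A: 0 + 1(238.1) − 1(210.8) = 27.3
  E: 0 + 2(210.8) = 421.6

422 mol/s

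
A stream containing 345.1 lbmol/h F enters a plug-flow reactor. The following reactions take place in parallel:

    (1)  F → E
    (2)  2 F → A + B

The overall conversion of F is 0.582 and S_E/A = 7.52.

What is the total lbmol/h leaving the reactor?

Conversion of F: F consumed = 0.582 × 345.1 = 200.8 lbmol/h = 1ξ₁ + 2ξ₂.
Selectivity: 1ξ₁ / (1ξ₂) = 7.52 → ξ₁ = 7.52 ξ₂.
Substitute: (1·7.52 + 2) ξ₂ = 200.8 → ξ₂ = 21.1 lbmol/h, ξ₁ = 158.7 lbmol/h.
Outlet amounts (n = n₀ + Σ ν·ξ):
  F: 345.1 − 1(158.7) − 2(21.1) = 144.3
  E: 0 + 1(158.7) = 158.7
  A: 0 + 1(21.1) = 21.1
  B: 0 + 1(21.1) = 21.1
Total out = 144.3 + 158.7 + 21.1 + 21.1 = 345.1 lbmol/h.

345 lbmol/h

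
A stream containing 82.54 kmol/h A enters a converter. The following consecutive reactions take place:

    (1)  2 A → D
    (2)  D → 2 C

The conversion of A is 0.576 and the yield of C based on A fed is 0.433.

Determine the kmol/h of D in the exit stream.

5.9 kmol/h

Conversion of A: A consumed = 2ξ₁ = 0.576 × 82.54 → ξ₁ = 23.77 kmol/h.
Yield of C: 2ξ₂ / 82.54 = 0.433 → ξ₂ = 17.87 kmol/h.
Outlet amounts (n = n₀ + Σ ν·ξ):
  A: 82.54 − 2(23.77) = 35
  D: 0 + 1(23.77) − 1(17.87) = 5.902
  C: 0 + 2(17.87) = 35.74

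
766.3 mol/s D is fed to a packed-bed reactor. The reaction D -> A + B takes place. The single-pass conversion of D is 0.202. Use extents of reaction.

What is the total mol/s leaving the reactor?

921 mol/s

D reacted = 0.202 × 766.3 = 154.8 mol/s; ν_D = −1, so ξ = 154.8/1 = 154.8 mol/s.
Outlet amounts (n = n₀ + ν ξ):
  D: 766.3 − 1(154.8) = 611.5
  A: 0 + 1(154.8) = 154.8
  B: 0 + 1(154.8) = 154.8
Total out = 611.5 + 154.8 + 154.8 = 921.1 mol/s.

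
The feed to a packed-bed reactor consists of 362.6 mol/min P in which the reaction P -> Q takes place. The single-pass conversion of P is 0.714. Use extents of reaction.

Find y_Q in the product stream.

0.714

P reacted = 0.714 × 362.6 = 258.9 mol/min; ν_P = −1, so ξ = 258.9/1 = 258.9 mol/min.
Outlet amounts (n = n₀ + ν ξ):
  P: 362.6 − 1(258.9) = 103.7
  Q: 0 + 1(258.9) = 258.9
Total out = 362.6 mol/min; y_Q = 258.9 / 362.6 = 0.714.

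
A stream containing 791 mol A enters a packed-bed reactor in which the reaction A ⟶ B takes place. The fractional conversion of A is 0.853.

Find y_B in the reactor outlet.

0.853

A reacted = 0.853 × 791 = 674.7 mol; ν_A = −1, so ξ = 674.7/1 = 674.7 mol.
Outlet amounts (n = n₀ + ν ξ):
  A: 791 − 1(674.7) = 116.3
  B: 0 + 1(674.7) = 674.7
Total out = 791 mol; y_B = 674.7 / 791 = 0.853.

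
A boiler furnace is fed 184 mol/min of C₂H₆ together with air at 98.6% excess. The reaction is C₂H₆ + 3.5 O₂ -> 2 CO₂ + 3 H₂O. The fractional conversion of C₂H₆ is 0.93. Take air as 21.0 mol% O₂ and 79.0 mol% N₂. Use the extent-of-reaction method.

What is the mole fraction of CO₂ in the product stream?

Stoichiometric O₂ = 3.5 × 184 = 644 mol/min; O₂ fed = 644 × 1.986 = 1279 mol/min.
N₂ fed = 1279 × 79/21 = 4811 mol/min.
Fuel reacted = 0.93 × 184 → ξ = 171.1 mol/min.
Outlet (n = n₀ + ν ξ):
  C₂H₆: 184 − 1(171.1) = 12.88
  O₂: 1279 − 3.5(171.1) = 680.1
  N₂: 4811 (inert)
  CO₂: 0 + 2(171.1) = 342.2
  H₂O: 0 + 3(171.1) = 513.4
Total out = 6360 mol/min; y_CO₂ = 342.2 / 6360 = 0.05381.

0.0538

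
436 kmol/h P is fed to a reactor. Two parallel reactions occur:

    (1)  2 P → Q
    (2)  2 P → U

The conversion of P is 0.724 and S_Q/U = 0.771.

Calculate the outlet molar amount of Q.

68.7 kmol/h

Conversion of P: P consumed = 0.724 × 436 = 315.7 kmol/h = 2ξ₁ + 2ξ₂.
Selectivity: 1ξ₁ / (1ξ₂) = 0.771 → ξ₁ = 0.771 ξ₂.
Substitute: (2·0.771 + 2) ξ₂ = 315.7 → ξ₂ = 89.12 kmol/h, ξ₁ = 68.71 kmol/h.
Outlet amounts (n = n₀ + Σ ν·ξ):
  P: 436 − 2(68.71) − 2(89.12) = 120.3
  Q: 0 + 1(68.71) = 68.71
  U: 0 + 1(89.12) = 89.12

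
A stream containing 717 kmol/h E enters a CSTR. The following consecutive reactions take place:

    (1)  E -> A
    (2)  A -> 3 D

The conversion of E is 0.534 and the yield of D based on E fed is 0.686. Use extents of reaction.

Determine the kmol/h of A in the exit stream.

219 kmol/h

Conversion of E: E consumed = 1ξ₁ = 0.534 × 717 → ξ₁ = 382.9 kmol/h.
Yield of D: 3ξ₂ / 717 = 0.686 → ξ₂ = 164 kmol/h.
Outlet amounts (n = n₀ + Σ ν·ξ):
  E: 717 − 1(382.9) = 334.1
  A: 0 + 1(382.9) − 1(164) = 218.9
  D: 0 + 3(164) = 491.9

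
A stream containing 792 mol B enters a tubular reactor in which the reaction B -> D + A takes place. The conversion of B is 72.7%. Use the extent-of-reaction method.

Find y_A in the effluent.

0.421

B reacted = 0.727 × 792 = 575.8 mol; ν_B = −1, so ξ = 575.8/1 = 575.8 mol.
Outlet amounts (n = n₀ + ν ξ):
  B: 792 − 1(575.8) = 216.2
  D: 0 + 1(575.8) = 575.8
  A: 0 + 1(575.8) = 575.8
Total out = 1368 mol; y_A = 575.8 / 1368 = 0.421.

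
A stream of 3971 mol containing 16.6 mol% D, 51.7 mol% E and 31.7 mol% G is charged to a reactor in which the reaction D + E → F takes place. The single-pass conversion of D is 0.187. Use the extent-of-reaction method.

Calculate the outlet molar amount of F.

D reacted = 0.187 × 659.2 = 123.3 mol; ν_D = −1, so ξ = 123.3/1 = 123.3 mol.
Outlet amounts (n = n₀ + ν ξ):
  D: 659.2 − 1(123.3) = 535.9
  E: 2053 − 1(123.3) = 1930
  F: 0 + 1(123.3) = 123.3
  G: 1259 (inert)

123 mol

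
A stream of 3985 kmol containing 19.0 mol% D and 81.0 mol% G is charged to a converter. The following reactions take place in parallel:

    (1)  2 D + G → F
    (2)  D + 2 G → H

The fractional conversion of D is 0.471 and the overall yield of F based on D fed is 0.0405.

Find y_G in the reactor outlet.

0.782

Yield of F: 1ξ₁ / 757.1 = 0.0405 → ξ₁ = 30.66 kmol.
Conversion of D: 2ξ₁ + 1ξ₂ = 0.471 × 757.1 = 356.6 → ξ₂ = 295.3 kmol.
Outlet amounts (n = n₀ + Σ ν·ξ):
  D: 757.1 − 2(30.66) − 1(295.3) = 400.5
  G: 3228 − 1(30.66) − 2(295.3) = 2607
  F: 0 + 1(30.66) = 30.66
  H: 0 + 1(295.3) = 295.3
Total out = 3333 kmol; y_G = 2607 / 3333 = 0.782.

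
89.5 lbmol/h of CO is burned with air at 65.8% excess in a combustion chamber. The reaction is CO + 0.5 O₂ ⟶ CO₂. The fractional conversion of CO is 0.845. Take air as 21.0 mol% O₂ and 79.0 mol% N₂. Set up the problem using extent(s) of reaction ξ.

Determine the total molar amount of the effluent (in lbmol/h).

405 lbmol/h

Stoichiometric O₂ = 0.5 × 89.5 = 44.75 lbmol/h; O₂ fed = 44.75 × 1.658 = 74.2 lbmol/h.
N₂ fed = 74.2 × 79/21 = 279.1 lbmol/h.
Fuel reacted = 0.845 × 89.5 → ξ = 75.63 lbmol/h.
Outlet (n = n₀ + ν ξ):
  CO: 89.5 − 1(75.63) = 13.87
  O₂: 74.2 − 0.5(75.63) = 36.38
  N₂: 279.1 (inert)
  CO₂: 0 + 1(75.63) = 75.63
Total out = 13.87 + 36.38 + 279.1 + 75.63 = 405 lbmol/h.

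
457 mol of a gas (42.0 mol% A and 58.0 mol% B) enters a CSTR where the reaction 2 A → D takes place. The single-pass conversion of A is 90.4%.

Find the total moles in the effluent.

A reacted = 0.904 × 191.9 = 173.5 mol; ν_A = −2, so ξ = 173.5/2 = 86.76 mol.
Outlet amounts (n = n₀ + ν ξ):
  A: 191.9 − 2(86.76) = 18.43
  D: 0 + 1(86.76) = 86.76
  B: 265.1 (inert)
Total out = 18.43 + 86.76 + 265.1 = 370.2 mol.

370 mol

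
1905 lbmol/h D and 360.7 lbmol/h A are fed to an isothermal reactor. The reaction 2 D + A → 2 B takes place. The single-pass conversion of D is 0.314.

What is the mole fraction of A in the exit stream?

0.0313

D reacted = 0.314 × 1905 = 598.2 lbmol/h; ν_D = −2, so ξ = 598.2/2 = 299.1 lbmol/h.
Outlet amounts (n = n₀ + ν ξ):
  D: 1905 − 2(299.1) = 1307
  A: 360.7 − 1(299.1) = 61.62
  B: 0 + 2(299.1) = 598.2
Total out = 1967 lbmol/h; y_A = 61.62 / 1967 = 0.03133.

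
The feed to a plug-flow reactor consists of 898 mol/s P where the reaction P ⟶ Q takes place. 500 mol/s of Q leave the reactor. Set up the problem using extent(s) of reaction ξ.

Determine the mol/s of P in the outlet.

For Q: n = n₀ + 1ξ → 500 = 0 + 1ξ, giving ξ = 500 mol/s.
Outlet amounts (n = n₀ + ν ξ):
  P: 898 − 1(500) = 398
  Q: 0 + 1(500) = 500

398 mol/s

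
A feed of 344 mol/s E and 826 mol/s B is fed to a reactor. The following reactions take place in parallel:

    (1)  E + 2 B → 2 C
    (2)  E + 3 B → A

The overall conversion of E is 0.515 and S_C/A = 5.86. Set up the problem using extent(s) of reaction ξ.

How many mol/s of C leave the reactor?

Conversion of E: E consumed = 0.515 × 344 = 177.2 mol/s = 1ξ₁ + 1ξ₂.
Selectivity: 2ξ₁ / (1ξ₂) = 5.86 → ξ₁ = 2.93 ξ₂.
Substitute: (1·2.93 + 1) ξ₂ = 177.2 → ξ₂ = 45.08 mol/s, ξ₁ = 132.1 mol/s.
Outlet amounts (n = n₀ + Σ ν·ξ):
  E: 344 − 1(132.1) − 1(45.08) = 166.8
  B: 826 − 2(132.1) − 3(45.08) = 426.6
  C: 0 + 2(132.1) = 264.2
  A: 0 + 1(45.08) = 45.08

264 mol/s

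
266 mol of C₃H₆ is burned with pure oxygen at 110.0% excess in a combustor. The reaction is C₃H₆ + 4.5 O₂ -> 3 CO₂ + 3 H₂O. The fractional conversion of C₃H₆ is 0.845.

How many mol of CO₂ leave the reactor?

674 mol

Stoichiometric O₂ = 4.5 × 266 = 1197 mol; O₂ fed = 1197 × 2.100 = 2514 mol.
Fuel reacted = 0.845 × 266 → ξ = 224.8 mol.
Outlet (n = n₀ + ν ξ):
  C₃H₆: 266 − 1(224.8) = 41.23
  O₂: 2514 − 4.5(224.8) = 1502
  CO₂: 0 + 3(224.8) = 674.3
  H₂O: 0 + 3(224.8) = 674.3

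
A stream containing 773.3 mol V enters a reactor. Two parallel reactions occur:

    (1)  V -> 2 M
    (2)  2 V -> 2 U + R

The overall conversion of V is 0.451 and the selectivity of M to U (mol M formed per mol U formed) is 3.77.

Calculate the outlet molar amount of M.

Conversion of V: V consumed = 0.451 × 773.3 = 348.8 mol = 1ξ₁ + 2ξ₂.
Selectivity: 2ξ₁ / (2ξ₂) = 3.77 → ξ₁ = 3.77 ξ₂.
Substitute: (1·3.77 + 2) ξ₂ = 348.8 → ξ₂ = 60.44 mol, ξ₁ = 227.9 mol.
Outlet amounts (n = n₀ + Σ ν·ξ):
  V: 773.3 − 1(227.9) − 2(60.44) = 424.5
  M: 0 + 2(227.9) = 455.7
  U: 0 + 2(60.44) = 120.9
  R: 0 + 1(60.44) = 60.44

456 mol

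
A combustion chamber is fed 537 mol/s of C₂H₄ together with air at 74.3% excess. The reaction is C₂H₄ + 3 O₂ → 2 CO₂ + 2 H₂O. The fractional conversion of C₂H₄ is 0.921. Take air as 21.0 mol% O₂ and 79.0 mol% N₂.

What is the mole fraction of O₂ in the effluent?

Stoichiometric O₂ = 3 × 537 = 1611 mol/s; O₂ fed = 1611 × 1.743 = 2808 mol/s.
N₂ fed = 2808 × 79/21 = 10560 mol/s.
Fuel reacted = 0.921 × 537 → ξ = 494.6 mol/s.
Outlet (n = n₀ + ν ξ):
  C₂H₄: 537 − 1(494.6) = 42.42
  O₂: 2808 − 3(494.6) = 1324
  N₂: 10560 (inert)
  CO₂: 0 + 2(494.6) = 989.2
  H₂O: 0 + 2(494.6) = 989.2
Total out = 13910 mol/s; y_O₂ = 1324 / 13910 = 0.09521.

0.0952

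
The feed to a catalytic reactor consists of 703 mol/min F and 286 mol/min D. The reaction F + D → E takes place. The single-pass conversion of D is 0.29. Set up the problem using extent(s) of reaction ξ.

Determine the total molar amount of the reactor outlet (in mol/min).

D reacted = 0.29 × 286 = 82.94 mol/min; ν_D = −1, so ξ = 82.94/1 = 82.94 mol/min.
Outlet amounts (n = n₀ + ν ξ):
  F: 703 − 1(82.94) = 620.1
  D: 286 − 1(82.94) = 203.1
  E: 0 + 1(82.94) = 82.94
Total out = 620.1 + 203.1 + 82.94 = 906.1 mol/min.

906 mol/min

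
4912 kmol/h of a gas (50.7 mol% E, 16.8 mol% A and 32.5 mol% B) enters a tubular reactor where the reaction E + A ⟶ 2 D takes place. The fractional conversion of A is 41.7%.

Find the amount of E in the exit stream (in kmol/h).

A reacted = 0.417 × 825.2 = 344.1 kmol/h; ν_A = −1, so ξ = 344.1/1 = 344.1 kmol/h.
Outlet amounts (n = n₀ + ν ξ):
  E: 2490 − 1(344.1) = 2146
  A: 825.2 − 1(344.1) = 481.1
  D: 0 + 2(344.1) = 688.2
  B: 1596 (inert)

2150 kmol/h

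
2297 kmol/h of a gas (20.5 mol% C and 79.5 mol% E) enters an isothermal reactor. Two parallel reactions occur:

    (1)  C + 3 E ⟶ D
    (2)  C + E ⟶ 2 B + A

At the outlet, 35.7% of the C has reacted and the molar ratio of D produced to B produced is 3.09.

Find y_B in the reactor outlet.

0.0248

Conversion of C: C consumed = 0.357 × 470.9 = 168.1 kmol/h = 1ξ₁ + 1ξ₂.
Selectivity: 1ξ₁ / (2ξ₂) = 3.09 → ξ₁ = 6.18 ξ₂.
Substitute: (1·6.18 + 1) ξ₂ = 168.1 → ξ₂ = 23.41 kmol/h, ξ₁ = 144.7 kmol/h.
Outlet amounts (n = n₀ + Σ ν·ξ):
  C: 470.9 − 1(144.7) − 1(23.41) = 302.8
  E: 1826 − 3(144.7) − 1(23.41) = 1369
  D: 0 + 1(144.7) = 144.7
  B: 0 + 2(23.41) = 46.83
  A: 0 + 1(23.41) = 23.41
Total out = 1886 kmol/h; y_B = 46.83 / 1886 = 0.02482.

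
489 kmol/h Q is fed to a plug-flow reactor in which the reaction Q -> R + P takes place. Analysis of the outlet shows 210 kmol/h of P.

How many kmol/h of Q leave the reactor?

For P: n = n₀ + 1ξ → 210 = 0 + 1ξ, giving ξ = 210 kmol/h.
Outlet amounts (n = n₀ + ν ξ):
  Q: 489 − 1(210) = 279
  R: 0 + 1(210) = 210
  P: 0 + 1(210) = 210

279 kmol/h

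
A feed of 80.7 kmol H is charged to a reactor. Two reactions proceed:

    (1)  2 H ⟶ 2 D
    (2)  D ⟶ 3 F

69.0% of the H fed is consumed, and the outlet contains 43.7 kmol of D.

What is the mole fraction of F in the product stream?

0.343

Conversion of H: H consumed = 2ξ₁ = 0.69 × 80.7 → ξ₁ = 27.84 kmol.
D balance: n_D = 0 + 2ξ₁ − 1ξ₂ = 43.7 → ξ₂ = (2·27.84 − 43.7)/1 = 11.98 kmol.
Outlet amounts (n = n₀ + Σ ν·ξ):
  H: 80.7 − 2(27.84) = 25.02
  D: 0 + 2(27.84) − 1(11.98) = 43.7
  F: 0 + 3(11.98) = 35.95
Total out = 104.7 kmol; y_F = 35.95 / 104.7 = 0.3435.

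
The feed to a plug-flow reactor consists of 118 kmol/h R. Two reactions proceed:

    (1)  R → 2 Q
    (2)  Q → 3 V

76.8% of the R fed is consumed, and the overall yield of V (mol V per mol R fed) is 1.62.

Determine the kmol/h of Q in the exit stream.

118 kmol/h

Conversion of R: R consumed = 1ξ₁ = 0.768 × 118 → ξ₁ = 90.62 kmol/h.
Yield of V: 3ξ₂ / 118 = 1.62 → ξ₂ = 63.72 kmol/h.
Outlet amounts (n = n₀ + Σ ν·ξ):
  R: 118 − 1(90.62) = 27.38
  Q: 0 + 2(90.62) − 1(63.72) = 117.5
  V: 0 + 3(63.72) = 191.2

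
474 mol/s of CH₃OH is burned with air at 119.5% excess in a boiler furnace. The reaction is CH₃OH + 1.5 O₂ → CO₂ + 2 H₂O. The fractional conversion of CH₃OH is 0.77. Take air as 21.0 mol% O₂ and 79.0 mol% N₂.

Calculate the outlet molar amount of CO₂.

365 mol/s

Stoichiometric O₂ = 1.5 × 474 = 711 mol/s; O₂ fed = 711 × 2.195 = 1561 mol/s.
N₂ fed = 1561 × 79/21 = 5871 mol/s.
Fuel reacted = 0.77 × 474 → ξ = 365 mol/s.
Outlet (n = n₀ + ν ξ):
  CH₃OH: 474 − 1(365) = 109
  O₂: 1561 − 1.5(365) = 1013
  N₂: 5871 (inert)
  CO₂: 0 + 1(365) = 365
  H₂O: 0 + 2(365) = 730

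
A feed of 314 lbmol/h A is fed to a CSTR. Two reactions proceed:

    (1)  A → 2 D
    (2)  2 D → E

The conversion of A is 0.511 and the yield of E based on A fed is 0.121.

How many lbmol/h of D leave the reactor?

Conversion of A: A consumed = 1ξ₁ = 0.511 × 314 → ξ₁ = 160.5 lbmol/h.
Yield of E: 1ξ₂ / 314 = 0.121 → ξ₂ = 37.99 lbmol/h.
Outlet amounts (n = n₀ + Σ ν·ξ):
  A: 314 − 1(160.5) = 153.5
  D: 0 + 2(160.5) − 2(37.99) = 244.9
  E: 0 + 1(37.99) = 37.99

245 lbmol/h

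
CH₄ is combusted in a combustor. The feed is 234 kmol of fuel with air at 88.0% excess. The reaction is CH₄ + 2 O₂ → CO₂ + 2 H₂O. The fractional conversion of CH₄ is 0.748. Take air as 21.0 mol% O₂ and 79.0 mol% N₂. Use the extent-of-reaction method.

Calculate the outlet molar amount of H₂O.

350 kmol

Stoichiometric O₂ = 2 × 234 = 468 kmol; O₂ fed = 468 × 1.880 = 879.8 kmol.
N₂ fed = 879.8 × 79/21 = 3310 kmol.
Fuel reacted = 0.748 × 234 → ξ = 175 kmol.
Outlet (n = n₀ + ν ξ):
  CH₄: 234 − 1(175) = 58.97
  O₂: 879.8 − 2(175) = 529.8
  N₂: 3310 (inert)
  CO₂: 0 + 1(175) = 175
  H₂O: 0 + 2(175) = 350.1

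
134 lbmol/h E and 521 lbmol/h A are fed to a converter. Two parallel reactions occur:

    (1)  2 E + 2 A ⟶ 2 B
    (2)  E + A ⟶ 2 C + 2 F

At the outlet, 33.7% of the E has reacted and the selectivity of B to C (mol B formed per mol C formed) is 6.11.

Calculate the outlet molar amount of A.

Conversion of E: E consumed = 0.337 × 134 = 45.16 lbmol/h = 2ξ₁ + 1ξ₂.
Selectivity: 2ξ₁ / (2ξ₂) = 6.11 → ξ₁ = 6.11 ξ₂.
Substitute: (2·6.11 + 1) ξ₂ = 45.16 → ξ₂ = 3.416 lbmol/h, ξ₁ = 20.87 lbmol/h.
Outlet amounts (n = n₀ + Σ ν·ξ):
  E: 134 − 2(20.87) − 1(3.416) = 88.84
  A: 521 − 2(20.87) − 1(3.416) = 475.8
  B: 0 + 2(20.87) = 41.74
  C: 0 + 2(3.416) = 6.832
  F: 0 + 2(3.416) = 6.832

476 lbmol/h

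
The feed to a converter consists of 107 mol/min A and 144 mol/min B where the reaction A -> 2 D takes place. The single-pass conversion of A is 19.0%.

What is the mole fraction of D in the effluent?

A reacted = 0.19 × 107 = 20.33 mol/min; ν_A = −1, so ξ = 20.33/1 = 20.33 mol/min.
Outlet amounts (n = n₀ + ν ξ):
  A: 107 − 1(20.33) = 86.67
  D: 0 + 2(20.33) = 40.66
  B: 144 (inert)
Total out = 271.3 mol/min; y_D = 40.66 / 271.3 = 0.1499.

0.15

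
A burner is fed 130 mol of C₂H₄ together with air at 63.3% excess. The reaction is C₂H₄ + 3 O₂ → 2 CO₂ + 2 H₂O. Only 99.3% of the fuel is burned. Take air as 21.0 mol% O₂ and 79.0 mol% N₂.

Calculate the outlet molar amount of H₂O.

258 mol

Stoichiometric O₂ = 3 × 130 = 390 mol; O₂ fed = 390 × 1.633 = 636.9 mol.
N₂ fed = 636.9 × 79/21 = 2396 mol.
Fuel reacted = 0.993 × 130 → ξ = 129.1 mol.
Outlet (n = n₀ + ν ξ):
  C₂H₄: 130 − 1(129.1) = 0.91
  O₂: 636.9 − 3(129.1) = 249.6
  N₂: 2396 (inert)
  CO₂: 0 + 2(129.1) = 258.2
  H₂O: 0 + 2(129.1) = 258.2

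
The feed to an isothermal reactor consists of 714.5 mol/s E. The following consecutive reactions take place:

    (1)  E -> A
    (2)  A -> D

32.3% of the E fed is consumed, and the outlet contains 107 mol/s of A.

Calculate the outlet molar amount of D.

Conversion of E: E consumed = 1ξ₁ = 0.323 × 714.5 → ξ₁ = 230.8 mol/s.
A balance: n_A = 0 + 1ξ₁ − 1ξ₂ = 107 → ξ₂ = (1·230.8 − 107)/1 = 123.8 mol/s.
Outlet amounts (n = n₀ + Σ ν·ξ):
  E: 714.5 − 1(230.8) = 483.7
  A: 0 + 1(230.8) − 1(123.8) = 107
  D: 0 + 1(123.8) = 123.8

124 mol/s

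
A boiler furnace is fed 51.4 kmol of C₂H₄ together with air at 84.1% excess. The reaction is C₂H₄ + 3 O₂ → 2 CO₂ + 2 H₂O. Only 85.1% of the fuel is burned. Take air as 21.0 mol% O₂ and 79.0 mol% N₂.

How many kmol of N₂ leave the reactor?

1070 kmol

Stoichiometric O₂ = 3 × 51.4 = 154.2 kmol; O₂ fed = 154.2 × 1.841 = 283.9 kmol.
N₂ fed = 283.9 × 79/21 = 1068 kmol.
Fuel reacted = 0.851 × 51.4 → ξ = 43.74 kmol.
Outlet (n = n₀ + ν ξ):
  C₂H₄: 51.4 − 1(43.74) = 7.659
  O₂: 283.9 − 3(43.74) = 152.7
  N₂: 1068 (inert)
  CO₂: 0 + 2(43.74) = 87.48
  H₂O: 0 + 2(43.74) = 87.48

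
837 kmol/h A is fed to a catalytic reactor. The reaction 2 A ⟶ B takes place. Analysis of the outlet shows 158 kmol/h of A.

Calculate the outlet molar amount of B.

340 kmol/h

For A: n = n₀ − 2ξ → 158 = 837 − 2ξ, giving ξ = 339.5 kmol/h.
Outlet amounts (n = n₀ + ν ξ):
  A: 837 − 2(339.5) = 158
  B: 0 + 1(339.5) = 339.5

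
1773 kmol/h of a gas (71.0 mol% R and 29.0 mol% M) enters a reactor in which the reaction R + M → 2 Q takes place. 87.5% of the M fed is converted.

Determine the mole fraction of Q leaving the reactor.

0.507

M reacted = 0.875 × 514.2 = 449.9 kmol/h; ν_M = −1, so ξ = 449.9/1 = 449.9 kmol/h.
Outlet amounts (n = n₀ + ν ξ):
  R: 1259 − 1(449.9) = 808.9
  M: 514.2 − 1(449.9) = 64.27
  Q: 0 + 2(449.9) = 899.8
Total out = 1773 kmol/h; y_Q = 899.8 / 1773 = 0.5075.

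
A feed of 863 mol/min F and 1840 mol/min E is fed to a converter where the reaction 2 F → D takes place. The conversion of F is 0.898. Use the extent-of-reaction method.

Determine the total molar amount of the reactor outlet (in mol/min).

2320 mol/min

F reacted = 0.898 × 863 = 775 mol/min; ν_F = −2, so ξ = 775/2 = 387.5 mol/min.
Outlet amounts (n = n₀ + ν ξ):
  F: 863 − 2(387.5) = 88.03
  D: 0 + 1(387.5) = 387.5
  E: 1840 (inert)
Total out = 88.03 + 387.5 + 1840 = 2316 mol/min.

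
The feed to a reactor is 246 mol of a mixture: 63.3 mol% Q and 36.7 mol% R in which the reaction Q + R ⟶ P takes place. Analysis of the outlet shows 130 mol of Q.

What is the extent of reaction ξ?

For Q: n = n₀ − 1ξ → 130 = 155.7 − 1ξ, giving ξ = 25.72 mol.
Outlet amounts (n = n₀ + ν ξ):
  Q: 155.7 − 1(25.72) = 130
  R: 90.28 − 1(25.72) = 64.56
  P: 0 + 1(25.72) = 25.72

ξ = 25.7 mol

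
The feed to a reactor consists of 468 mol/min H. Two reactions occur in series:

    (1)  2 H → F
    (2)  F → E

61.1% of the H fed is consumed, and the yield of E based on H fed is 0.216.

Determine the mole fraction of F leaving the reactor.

0.129

Conversion of H: H consumed = 2ξ₁ = 0.611 × 468 → ξ₁ = 143 mol/min.
Yield of E: 1ξ₂ / 468 = 0.216 → ξ₂ = 101.1 mol/min.
Outlet amounts (n = n₀ + Σ ν·ξ):
  H: 468 − 2(143) = 182.1
  F: 0 + 1(143) − 1(101.1) = 41.89
  E: 0 + 1(101.1) = 101.1
Total out = 325 mol/min; y_F = 41.89 / 325 = 0.1289.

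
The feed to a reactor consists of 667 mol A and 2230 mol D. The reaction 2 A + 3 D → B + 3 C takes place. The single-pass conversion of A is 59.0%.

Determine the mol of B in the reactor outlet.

197 mol

A reacted = 0.59 × 667 = 393.5 mol; ν_A = −2, so ξ = 393.5/2 = 196.8 mol.
Outlet amounts (n = n₀ + ν ξ):
  A: 667 − 2(196.8) = 273.5
  D: 2230 − 3(196.8) = 1640
  B: 0 + 1(196.8) = 196.8
  C: 0 + 3(196.8) = 590.3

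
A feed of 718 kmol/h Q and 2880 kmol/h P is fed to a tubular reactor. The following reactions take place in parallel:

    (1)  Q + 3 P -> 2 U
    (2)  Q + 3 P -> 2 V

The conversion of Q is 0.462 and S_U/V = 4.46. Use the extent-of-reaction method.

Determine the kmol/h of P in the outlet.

1880 kmol/h

Conversion of Q: Q consumed = 0.462 × 718 = 331.7 kmol/h = 1ξ₁ + 1ξ₂.
Selectivity: 2ξ₁ / (2ξ₂) = 4.46 → ξ₁ = 4.46 ξ₂.
Substitute: (1·4.46 + 1) ξ₂ = 331.7 → ξ₂ = 60.75 kmol/h, ξ₁ = 271 kmol/h.
Outlet amounts (n = n₀ + Σ ν·ξ):
  Q: 718 − 1(271) − 1(60.75) = 386.3
  P: 2880 − 3(271) − 3(60.75) = 1885
  U: 0 + 2(271) = 541.9
  V: 0 + 2(60.75) = 121.5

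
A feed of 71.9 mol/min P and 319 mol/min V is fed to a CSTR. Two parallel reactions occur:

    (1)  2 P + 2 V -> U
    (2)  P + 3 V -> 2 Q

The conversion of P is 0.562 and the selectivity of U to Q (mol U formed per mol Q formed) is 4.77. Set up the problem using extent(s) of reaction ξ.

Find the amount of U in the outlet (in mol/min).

19.2 mol/min

Conversion of P: P consumed = 0.562 × 71.9 = 40.41 mol/min = 2ξ₁ + 1ξ₂.
Selectivity: 1ξ₁ / (2ξ₂) = 4.77 → ξ₁ = 9.54 ξ₂.
Substitute: (2·9.54 + 1) ξ₂ = 40.41 → ξ₂ = 2.012 mol/min, ξ₁ = 19.2 mol/min.
Outlet amounts (n = n₀ + Σ ν·ξ):
  P: 71.9 − 2(19.2) − 1(2.012) = 31.49
  V: 319 − 2(19.2) − 3(2.012) = 274.6
  U: 0 + 1(19.2) = 19.2
  Q: 0 + 2(2.012) = 4.025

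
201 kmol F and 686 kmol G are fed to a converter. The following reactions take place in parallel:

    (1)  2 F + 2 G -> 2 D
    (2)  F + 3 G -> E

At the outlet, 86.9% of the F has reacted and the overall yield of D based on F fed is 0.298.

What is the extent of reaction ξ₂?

ξ₂ = 115 kmol

Yield of D: 2ξ₁ / 201 = 0.298 → ξ₁ = 29.95 kmol.
Conversion of F: 2ξ₁ + 1ξ₂ = 0.869 × 201 = 174.7 → ξ₂ = 114.8 kmol.
Outlet amounts (n = n₀ + Σ ν·ξ):
  F: 201 − 2(29.95) − 1(114.8) = 26.33
  G: 686 − 2(29.95) − 3(114.8) = 281.8
  D: 0 + 2(29.95) = 59.9
  E: 0 + 1(114.8) = 114.8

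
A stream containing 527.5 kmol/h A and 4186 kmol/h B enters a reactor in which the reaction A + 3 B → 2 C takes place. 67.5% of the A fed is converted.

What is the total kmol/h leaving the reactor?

A reacted = 0.675 × 527.5 = 356.1 kmol/h; ν_A = −1, so ξ = 356.1/1 = 356.1 kmol/h.
Outlet amounts (n = n₀ + ν ξ):
  A: 527.5 − 1(356.1) = 171.4
  B: 4186 − 3(356.1) = 3118
  C: 0 + 2(356.1) = 712.1
Total out = 171.4 + 3118 + 712.1 = 4001 kmol/h.

4000 kmol/h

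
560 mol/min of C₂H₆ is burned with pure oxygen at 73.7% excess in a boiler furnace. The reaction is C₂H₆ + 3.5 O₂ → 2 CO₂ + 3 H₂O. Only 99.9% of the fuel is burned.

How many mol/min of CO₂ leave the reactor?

1120 mol/min

Stoichiometric O₂ = 3.5 × 560 = 1960 mol/min; O₂ fed = 1960 × 1.737 = 3405 mol/min.
Fuel reacted = 0.999 × 560 → ξ = 559.4 mol/min.
Outlet (n = n₀ + ν ξ):
  C₂H₆: 560 − 1(559.4) = 0.56
  O₂: 3405 − 3.5(559.4) = 1446
  CO₂: 0 + 2(559.4) = 1119
  H₂O: 0 + 3(559.4) = 1678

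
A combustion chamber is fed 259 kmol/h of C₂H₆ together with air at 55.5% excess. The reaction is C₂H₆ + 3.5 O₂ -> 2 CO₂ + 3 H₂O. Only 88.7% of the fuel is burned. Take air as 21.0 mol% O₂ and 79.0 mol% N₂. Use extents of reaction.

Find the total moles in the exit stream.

Stoichiometric O₂ = 3.5 × 259 = 906.5 kmol/h; O₂ fed = 906.5 × 1.555 = 1410 kmol/h.
N₂ fed = 1410 × 79/21 = 5303 kmol/h.
Fuel reacted = 0.887 × 259 → ξ = 229.7 kmol/h.
Outlet (n = n₀ + ν ξ):
  C₂H₆: 259 − 1(229.7) = 29.27
  O₂: 1410 − 3.5(229.7) = 605.5
  N₂: 5303 (inert)
  CO₂: 0 + 2(229.7) = 459.5
  H₂O: 0 + 3(229.7) = 689.2
Total out = 29.27 + 605.5 + 5303 + 459.5 + 689.2 = 7086 kmol/h.

7090 kmol/h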